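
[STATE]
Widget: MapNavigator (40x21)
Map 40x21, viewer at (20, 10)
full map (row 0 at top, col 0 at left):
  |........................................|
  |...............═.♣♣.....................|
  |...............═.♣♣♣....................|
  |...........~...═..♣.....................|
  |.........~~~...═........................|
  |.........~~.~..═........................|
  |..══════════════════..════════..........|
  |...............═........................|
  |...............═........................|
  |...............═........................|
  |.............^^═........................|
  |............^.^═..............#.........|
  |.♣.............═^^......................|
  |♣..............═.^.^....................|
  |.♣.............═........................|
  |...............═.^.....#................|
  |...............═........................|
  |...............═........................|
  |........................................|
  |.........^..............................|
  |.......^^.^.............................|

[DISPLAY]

........................................
...............═.♣♣.....................
...............═.♣♣♣....................
...........~...═..♣.....................
.........~~~...═........................
.........~~.~..═........................
..══════════════════..════════..........
...............═........................
...............═........................
...............═........................
.............^^═....@...................
............^.^═..............#.........
.♣.............═^^......................
♣..............═.^.^....................
.♣.............═........................
...............═.^.....#................
...............═........................
...............═........................
........................................
.........^..............................
.......^^.^.............................


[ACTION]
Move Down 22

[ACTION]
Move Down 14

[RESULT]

.............^^═........................
............^.^═..............#.........
.♣.............═^^......................
♣..............═.^.^....................
.♣.............═........................
...............═.^.....#................
...............═........................
...............═........................
........................................
.........^..............................
.......^^.^.........@...................
                                        
                                        
                                        
                                        
                                        
                                        
                                        
                                        
                                        
                                        


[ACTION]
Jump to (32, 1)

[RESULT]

                                        
                                        
                                        
                                        
                                        
                                        
                                        
                                        
                                        
............................            
...═.♣♣.............@.......            
...═.♣♣♣....................            
...═..♣.....................            
...═........................            
~..═........................            
════════..════════..........            
...═........................            
...═........................            
...═........................            
.^^═........................            
^.^═..............#.........            


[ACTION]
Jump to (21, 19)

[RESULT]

..............═........................ 
............^^═........................ 
...........^.^═..............#......... 
♣.............═^^...................... 
..............═.^.^.................... 
♣.............═........................ 
..............═.^.....#................ 
..............═........................ 
..............═........................ 
....................................... 
........^...........@.................. 
......^^.^............................. 
                                        
                                        
                                        
                                        
                                        
                                        
                                        
                                        
                                        


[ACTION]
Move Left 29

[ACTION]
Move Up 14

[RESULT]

                                        
                                        
                                        
                                        
                                        
                    ....................
                    ...............═.♣♣.
                    ...............═.♣♣♣
                    ...........~...═..♣.
                    .........~~~...═....
                    @........~~.~..═....
                    ..══════════════════
                    ...............═....
                    ...............═....
                    ...............═....
                    .............^^═....
                    ............^.^═....
                    .♣.............═^^..
                    ♣..............═.^.^
                    .♣.............═....
                    ...............═.^..


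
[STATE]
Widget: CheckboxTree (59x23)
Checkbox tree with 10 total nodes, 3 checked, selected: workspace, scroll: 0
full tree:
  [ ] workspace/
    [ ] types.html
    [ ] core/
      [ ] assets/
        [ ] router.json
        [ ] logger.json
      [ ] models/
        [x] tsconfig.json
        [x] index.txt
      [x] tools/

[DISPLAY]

>[-] workspace/                                            
   [ ] types.html                                          
   [-] core/                                               
     [ ] assets/                                           
       [ ] router.json                                     
       [ ] logger.json                                     
     [x] models/                                           
       [x] tsconfig.json                                   
       [x] index.txt                                       
     [x] tools/                                            
                                                           
                                                           
                                                           
                                                           
                                                           
                                                           
                                                           
                                                           
                                                           
                                                           
                                                           
                                                           
                                                           


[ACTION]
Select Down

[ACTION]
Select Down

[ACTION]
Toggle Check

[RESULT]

 [-] workspace/                                            
   [ ] types.html                                          
>  [x] core/                                               
     [x] assets/                                           
       [x] router.json                                     
       [x] logger.json                                     
     [x] models/                                           
       [x] tsconfig.json                                   
       [x] index.txt                                       
     [x] tools/                                            
                                                           
                                                           
                                                           
                                                           
                                                           
                                                           
                                                           
                                                           
                                                           
                                                           
                                                           
                                                           
                                                           


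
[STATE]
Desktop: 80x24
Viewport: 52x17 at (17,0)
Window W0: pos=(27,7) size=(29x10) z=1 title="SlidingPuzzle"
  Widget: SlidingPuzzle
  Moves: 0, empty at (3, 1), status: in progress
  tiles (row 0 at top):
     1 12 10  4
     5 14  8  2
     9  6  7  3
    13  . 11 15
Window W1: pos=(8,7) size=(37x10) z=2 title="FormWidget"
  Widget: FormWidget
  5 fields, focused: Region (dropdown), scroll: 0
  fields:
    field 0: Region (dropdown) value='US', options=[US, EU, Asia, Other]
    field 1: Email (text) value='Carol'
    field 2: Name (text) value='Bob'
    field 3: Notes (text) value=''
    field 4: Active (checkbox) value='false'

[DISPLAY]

                                                    
                                                    
                                                    
                                                    
                                                    
                                                    
                                                    
━━━━━━━━━━━━━━━━━━━━━━━━━━━┓━━━━━━━━━━┓             
get                        ┃          ┃             
───────────────────────────┨──────────┨             
:     [US                ▼]┃───┐      ┃             
      [Carol              ]┃ 4 │      ┃             
      [Bob                ]┃───┤      ┃             
      [                   ]┃ 2 │      ┃             
:     [ ]                  ┃───┤      ┃             
                           ┃ 3 │      ┃             
━━━━━━━━━━━━━━━━━━━━━━━━━━━┛━━━━━━━━━━┛             


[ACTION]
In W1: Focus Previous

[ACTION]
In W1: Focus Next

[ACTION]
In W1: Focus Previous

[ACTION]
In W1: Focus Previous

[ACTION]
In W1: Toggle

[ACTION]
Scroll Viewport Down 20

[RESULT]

━━━━━━━━━━━━━━━━━━━━━━━━━━━┓━━━━━━━━━━┓             
get                        ┃          ┃             
───────────────────────────┨──────────┨             
:     [US                ▼]┃───┐      ┃             
      [Carol              ]┃ 4 │      ┃             
      [Bob                ]┃───┤      ┃             
      [                   ]┃ 2 │      ┃             
:     [ ]                  ┃───┤      ┃             
                           ┃ 3 │      ┃             
━━━━━━━━━━━━━━━━━━━━━━━━━━━┛━━━━━━━━━━┛             
                                                    
                                                    
                                                    
                                                    
                                                    
                                                    
                                                    


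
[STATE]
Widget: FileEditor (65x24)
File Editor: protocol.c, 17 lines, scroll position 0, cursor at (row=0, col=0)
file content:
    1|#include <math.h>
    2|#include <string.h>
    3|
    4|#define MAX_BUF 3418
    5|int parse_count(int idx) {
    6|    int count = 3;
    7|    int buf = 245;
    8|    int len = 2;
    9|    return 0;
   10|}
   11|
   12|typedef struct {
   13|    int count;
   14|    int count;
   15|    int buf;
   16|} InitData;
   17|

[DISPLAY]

█include <math.h>                                               ▲
#include <string.h>                                             █
                                                                ░
#define MAX_BUF 3418                                            ░
int parse_count(int idx) {                                      ░
    int count = 3;                                              ░
    int buf = 245;                                              ░
    int len = 2;                                                ░
    return 0;                                                   ░
}                                                               ░
                                                                ░
typedef struct {                                                ░
    int count;                                                  ░
    int count;                                                  ░
    int buf;                                                    ░
} InitData;                                                     ░
                                                                ░
                                                                ░
                                                                ░
                                                                ░
                                                                ░
                                                                ░
                                                                ░
                                                                ▼


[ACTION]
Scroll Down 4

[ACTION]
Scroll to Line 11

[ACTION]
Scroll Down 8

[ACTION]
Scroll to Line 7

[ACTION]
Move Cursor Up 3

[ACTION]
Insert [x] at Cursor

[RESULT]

x█include <math.h>                                              ▲
#include <string.h>                                             █
                                                                ░
#define MAX_BUF 3418                                            ░
int parse_count(int idx) {                                      ░
    int count = 3;                                              ░
    int buf = 245;                                              ░
    int len = 2;                                                ░
    return 0;                                                   ░
}                                                               ░
                                                                ░
typedef struct {                                                ░
    int count;                                                  ░
    int count;                                                  ░
    int buf;                                                    ░
} InitData;                                                     ░
                                                                ░
                                                                ░
                                                                ░
                                                                ░
                                                                ░
                                                                ░
                                                                ░
                                                                ▼


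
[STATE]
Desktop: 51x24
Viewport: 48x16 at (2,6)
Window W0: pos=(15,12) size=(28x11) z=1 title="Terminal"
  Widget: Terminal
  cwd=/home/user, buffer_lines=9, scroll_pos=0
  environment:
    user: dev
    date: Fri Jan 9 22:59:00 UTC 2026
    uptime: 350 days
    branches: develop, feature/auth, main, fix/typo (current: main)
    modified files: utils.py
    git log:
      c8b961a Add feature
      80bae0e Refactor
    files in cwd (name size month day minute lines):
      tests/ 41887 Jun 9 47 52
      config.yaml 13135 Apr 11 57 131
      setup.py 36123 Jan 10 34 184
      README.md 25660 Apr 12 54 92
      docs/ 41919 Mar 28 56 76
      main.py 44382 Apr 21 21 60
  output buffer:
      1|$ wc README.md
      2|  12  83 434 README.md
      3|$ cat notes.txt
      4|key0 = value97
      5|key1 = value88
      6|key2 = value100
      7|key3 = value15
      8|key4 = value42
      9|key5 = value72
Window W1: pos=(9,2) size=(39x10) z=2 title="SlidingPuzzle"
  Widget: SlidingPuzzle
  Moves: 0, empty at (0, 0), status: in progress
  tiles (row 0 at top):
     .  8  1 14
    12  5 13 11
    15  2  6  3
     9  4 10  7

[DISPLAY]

       ┃│    │  8 │  1 │ 14 │                ┃  
       ┃├────┼────┼────┼────┤                ┃  
       ┃│ 12 │  5 │ 13 │ 11 │                ┃  
       ┃├────┼────┼────┼────┤                ┃  
       ┃│ 15 │  2 │  6 │  3 │                ┃  
       ┗━━━━━━━━━━━━━━━━━━━━━━━━━━━━━━━━━━━━━┛  
             ┏━━━━━━━━━━━━━━━━━━━━━━━━━━┓       
             ┃ Terminal                 ┃       
             ┠──────────────────────────┨       
             ┃$ wc README.md            ┃       
             ┃  12  83 434 README.md    ┃       
             ┃$ cat notes.txt           ┃       
             ┃key0 = value97            ┃       
             ┃key1 = value88            ┃       
             ┃key2 = value100           ┃       
             ┃key3 = value15            ┃       


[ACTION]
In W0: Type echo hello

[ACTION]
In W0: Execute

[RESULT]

       ┃│    │  8 │  1 │ 14 │                ┃  
       ┃├────┼────┼────┼────┤                ┃  
       ┃│ 12 │  5 │ 13 │ 11 │                ┃  
       ┃├────┼────┼────┼────┤                ┃  
       ┃│ 15 │  2 │  6 │  3 │                ┃  
       ┗━━━━━━━━━━━━━━━━━━━━━━━━━━━━━━━━━━━━━┛  
             ┏━━━━━━━━━━━━━━━━━━━━━━━━━━┓       
             ┃ Terminal                 ┃       
             ┠──────────────────────────┨       
             ┃key2 = value100           ┃       
             ┃key3 = value15            ┃       
             ┃key4 = value42            ┃       
             ┃key5 = value72            ┃       
             ┃$ echo hello              ┃       
             ┃hello                     ┃       
             ┃$ █                       ┃       


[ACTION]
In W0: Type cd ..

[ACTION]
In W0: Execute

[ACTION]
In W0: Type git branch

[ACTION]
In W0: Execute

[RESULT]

       ┃│    │  8 │  1 │ 14 │                ┃  
       ┃├────┼────┼────┼────┤                ┃  
       ┃│ 12 │  5 │ 13 │ 11 │                ┃  
       ┃├────┼────┼────┼────┤                ┃  
       ┃│ 15 │  2 │  6 │  3 │                ┃  
       ┗━━━━━━━━━━━━━━━━━━━━━━━━━━━━━━━━━━━━━┛  
             ┏━━━━━━━━━━━━━━━━━━━━━━━━━━┓       
             ┃ Terminal                 ┃       
             ┠──────────────────────────┨       
             ┃                          ┃       
             ┃$ git branch              ┃       
             ┃  develop                 ┃       
             ┃  feature/auth            ┃       
             ┃* main                    ┃       
             ┃  fix/typo                ┃       
             ┃$ █                       ┃       


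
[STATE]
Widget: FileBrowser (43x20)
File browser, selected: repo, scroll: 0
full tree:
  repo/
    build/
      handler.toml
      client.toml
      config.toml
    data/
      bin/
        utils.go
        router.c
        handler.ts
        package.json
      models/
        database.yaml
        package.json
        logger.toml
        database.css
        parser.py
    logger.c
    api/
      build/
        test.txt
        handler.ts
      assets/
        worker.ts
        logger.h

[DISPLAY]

> [-] repo/                                
    [+] build/                             
    [+] data/                              
    logger.c                               
    [+] api/                               
                                           
                                           
                                           
                                           
                                           
                                           
                                           
                                           
                                           
                                           
                                           
                                           
                                           
                                           
                                           


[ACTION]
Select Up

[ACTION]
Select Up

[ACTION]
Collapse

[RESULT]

> [+] repo/                                
                                           
                                           
                                           
                                           
                                           
                                           
                                           
                                           
                                           
                                           
                                           
                                           
                                           
                                           
                                           
                                           
                                           
                                           
                                           


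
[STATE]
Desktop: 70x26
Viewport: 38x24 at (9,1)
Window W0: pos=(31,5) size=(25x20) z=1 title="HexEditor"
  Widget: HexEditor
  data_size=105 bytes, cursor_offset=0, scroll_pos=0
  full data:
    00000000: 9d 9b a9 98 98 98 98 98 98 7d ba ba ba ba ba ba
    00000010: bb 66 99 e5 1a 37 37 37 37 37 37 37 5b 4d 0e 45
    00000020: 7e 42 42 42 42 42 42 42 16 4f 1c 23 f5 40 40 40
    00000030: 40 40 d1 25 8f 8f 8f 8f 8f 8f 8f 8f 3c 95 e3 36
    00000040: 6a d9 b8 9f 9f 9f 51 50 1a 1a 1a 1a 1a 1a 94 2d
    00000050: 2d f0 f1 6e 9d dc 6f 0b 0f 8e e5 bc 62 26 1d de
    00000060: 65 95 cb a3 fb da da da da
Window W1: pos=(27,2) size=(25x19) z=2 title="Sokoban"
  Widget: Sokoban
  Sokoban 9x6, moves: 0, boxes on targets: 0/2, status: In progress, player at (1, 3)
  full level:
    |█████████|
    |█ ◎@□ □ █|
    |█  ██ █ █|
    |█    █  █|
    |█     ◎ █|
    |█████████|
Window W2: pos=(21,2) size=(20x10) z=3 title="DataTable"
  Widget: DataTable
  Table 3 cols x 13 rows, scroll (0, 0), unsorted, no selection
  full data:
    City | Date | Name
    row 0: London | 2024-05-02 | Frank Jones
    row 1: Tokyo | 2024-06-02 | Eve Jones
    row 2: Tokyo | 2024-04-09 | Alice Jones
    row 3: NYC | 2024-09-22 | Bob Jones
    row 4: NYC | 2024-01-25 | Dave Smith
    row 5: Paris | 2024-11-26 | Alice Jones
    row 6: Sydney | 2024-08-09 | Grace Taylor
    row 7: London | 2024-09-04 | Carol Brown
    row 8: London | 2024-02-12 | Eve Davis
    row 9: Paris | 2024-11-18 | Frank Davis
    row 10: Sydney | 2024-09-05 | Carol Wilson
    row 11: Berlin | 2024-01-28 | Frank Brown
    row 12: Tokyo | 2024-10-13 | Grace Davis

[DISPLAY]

                                      
            ┏━━━━━━━━━━━━━━━━━━┓━━━━━━
            ┃ DataTable        ┃      
            ┠──────────────────┨──────
            ┃City  │Date      │┃      
            ┃──────┼──────────┼┃      
            ┃London│2024-05-02│┃      
            ┃Tokyo │2024-06-02│┃      
            ┃Tokyo │2024-04-09│┃      
            ┃NYC   │2024-09-22│┃      
            ┗━━━━━━━━━━━━━━━━━━┛      
                  ┃                   
                  ┃                   
                  ┃                   
                  ┃                   
                  ┃                   
                  ┃                   
                  ┃                   
                  ┃                   
                  ┗━━━━━━━━━━━━━━━━━━━
                      ┃               
                      ┃               
                      ┃               
                      ┗━━━━━━━━━━━━━━━


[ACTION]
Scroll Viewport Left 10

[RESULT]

                                      
                     ┏━━━━━━━━━━━━━━━━
                     ┃ DataTable      
                     ┠────────────────
                     ┃City  │Date     
                     ┃──────┼─────────
                     ┃London│2024-05-0
                     ┃Tokyo │2024-06-0
                     ┃Tokyo │2024-04-0
                     ┃NYC   │2024-09-2
                     ┗━━━━━━━━━━━━━━━━
                           ┃          
                           ┃          
                           ┃          
                           ┃          
                           ┃          
                           ┃          
                           ┃          
                           ┃          
                           ┗━━━━━━━━━━
                               ┃      
                               ┃      
                               ┃      
                               ┗━━━━━━


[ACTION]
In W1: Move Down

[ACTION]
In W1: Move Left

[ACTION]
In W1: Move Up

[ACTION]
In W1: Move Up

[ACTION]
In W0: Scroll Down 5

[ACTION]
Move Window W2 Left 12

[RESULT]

                                      
         ┏━━━━━━━━━━━━━━━━━━┓━━━━━━━━━
         ┃ DataTable        ┃Sokoban  
         ┠──────────────────┨─────────
         ┃City  │Date      │┃████████ 
         ┃──────┼──────────┼┃ + □ □ █ 
         ┃London│2024-05-02│┃  ██ █ █ 
         ┃Tokyo │2024-06-02│┃    █  █ 
         ┃Tokyo │2024-04-09│┃     ◎ █ 
         ┃NYC   │2024-09-22│┃████████ 
         ┗━━━━━━━━━━━━━━━━━━┛oves: 1  
                           ┃          
                           ┃          
                           ┃          
                           ┃          
                           ┃          
                           ┃          
                           ┃          
                           ┃          
                           ┗━━━━━━━━━━
                               ┃      
                               ┃      
                               ┃      
                               ┗━━━━━━


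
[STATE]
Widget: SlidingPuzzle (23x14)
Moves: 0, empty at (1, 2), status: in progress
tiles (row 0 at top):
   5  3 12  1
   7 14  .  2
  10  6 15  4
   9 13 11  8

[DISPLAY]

┌────┬────┬────┬────┐  
│  5 │  3 │ 12 │  1 │  
├────┼────┼────┼────┤  
│  7 │ 14 │    │  2 │  
├────┼────┼────┼────┤  
│ 10 │  6 │ 15 │  4 │  
├────┼────┼────┼────┤  
│  9 │ 13 │ 11 │  8 │  
└────┴────┴────┴────┘  
Moves: 0               
                       
                       
                       
                       


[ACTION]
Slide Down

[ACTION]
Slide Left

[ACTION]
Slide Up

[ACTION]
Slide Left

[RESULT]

┌────┬────┬────┬────┐  
│  5 │  3 │  1 │  2 │  
├────┼────┼────┼────┤  
│  7 │ 14 │ 12 │    │  
├────┼────┼────┼────┤  
│ 10 │  6 │ 15 │  4 │  
├────┼────┼────┼────┤  
│  9 │ 13 │ 11 │  8 │  
└────┴────┴────┴────┘  
Moves: 3               
                       
                       
                       
                       


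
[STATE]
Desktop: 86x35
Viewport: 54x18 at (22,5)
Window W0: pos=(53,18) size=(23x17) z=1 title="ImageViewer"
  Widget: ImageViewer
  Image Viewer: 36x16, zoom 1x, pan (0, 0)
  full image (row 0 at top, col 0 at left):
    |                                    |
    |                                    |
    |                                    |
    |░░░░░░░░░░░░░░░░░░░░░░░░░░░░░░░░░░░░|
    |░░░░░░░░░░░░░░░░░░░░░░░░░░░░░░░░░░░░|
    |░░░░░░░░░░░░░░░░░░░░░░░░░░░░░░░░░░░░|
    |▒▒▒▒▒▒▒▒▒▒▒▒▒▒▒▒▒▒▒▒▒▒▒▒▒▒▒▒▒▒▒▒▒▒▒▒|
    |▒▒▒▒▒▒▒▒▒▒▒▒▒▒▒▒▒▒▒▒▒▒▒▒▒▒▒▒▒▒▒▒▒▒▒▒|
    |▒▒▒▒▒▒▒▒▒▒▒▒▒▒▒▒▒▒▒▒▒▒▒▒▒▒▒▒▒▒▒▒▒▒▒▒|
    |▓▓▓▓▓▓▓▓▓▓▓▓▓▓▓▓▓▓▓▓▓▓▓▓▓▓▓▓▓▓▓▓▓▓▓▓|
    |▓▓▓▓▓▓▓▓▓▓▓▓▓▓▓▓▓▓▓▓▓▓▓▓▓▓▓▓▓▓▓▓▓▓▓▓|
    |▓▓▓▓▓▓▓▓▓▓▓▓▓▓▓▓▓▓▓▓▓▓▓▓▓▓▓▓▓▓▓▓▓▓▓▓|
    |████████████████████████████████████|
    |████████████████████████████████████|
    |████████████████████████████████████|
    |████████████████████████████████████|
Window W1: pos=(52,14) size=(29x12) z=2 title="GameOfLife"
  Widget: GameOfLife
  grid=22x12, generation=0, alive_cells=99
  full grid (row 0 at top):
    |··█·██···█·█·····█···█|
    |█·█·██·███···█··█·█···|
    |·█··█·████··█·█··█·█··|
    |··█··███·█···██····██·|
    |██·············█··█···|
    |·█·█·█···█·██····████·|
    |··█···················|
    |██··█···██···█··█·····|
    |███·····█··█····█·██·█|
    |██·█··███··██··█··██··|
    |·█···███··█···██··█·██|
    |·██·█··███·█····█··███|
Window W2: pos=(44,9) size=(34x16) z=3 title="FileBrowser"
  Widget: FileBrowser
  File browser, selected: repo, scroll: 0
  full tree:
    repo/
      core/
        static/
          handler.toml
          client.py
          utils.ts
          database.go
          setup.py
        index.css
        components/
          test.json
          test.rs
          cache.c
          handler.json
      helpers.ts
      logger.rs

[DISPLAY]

                                                      
                                                      
                                                      
                                                      
                      ┏━━━━━━━━━━━━━━━━━━━━━━━━━━━━━━━
                      ┃ FileBrowser                   
                      ┠───────────────────────────────
                      ┃> [-] repo/                    
                      ┃    [+] core/                  
                      ┃    helpers.ts                 
                      ┃    logger.rs                  
                      ┃                               
                      ┃                               
                      ┃                               
                      ┃                               
                      ┃                               
                      ┃                               
                      ┃                               


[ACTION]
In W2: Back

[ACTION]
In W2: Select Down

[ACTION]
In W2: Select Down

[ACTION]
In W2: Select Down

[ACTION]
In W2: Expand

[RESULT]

                                                      
                                                      
                                                      
                                                      
                      ┏━━━━━━━━━━━━━━━━━━━━━━━━━━━━━━━
                      ┃ FileBrowser                   
                      ┠───────────────────────────────
                      ┃  [-] repo/                    
                      ┃    [+] core/                  
                      ┃    helpers.ts                 
                      ┃  > logger.rs                  
                      ┃                               
                      ┃                               
                      ┃                               
                      ┃                               
                      ┃                               
                      ┃                               
                      ┃                               


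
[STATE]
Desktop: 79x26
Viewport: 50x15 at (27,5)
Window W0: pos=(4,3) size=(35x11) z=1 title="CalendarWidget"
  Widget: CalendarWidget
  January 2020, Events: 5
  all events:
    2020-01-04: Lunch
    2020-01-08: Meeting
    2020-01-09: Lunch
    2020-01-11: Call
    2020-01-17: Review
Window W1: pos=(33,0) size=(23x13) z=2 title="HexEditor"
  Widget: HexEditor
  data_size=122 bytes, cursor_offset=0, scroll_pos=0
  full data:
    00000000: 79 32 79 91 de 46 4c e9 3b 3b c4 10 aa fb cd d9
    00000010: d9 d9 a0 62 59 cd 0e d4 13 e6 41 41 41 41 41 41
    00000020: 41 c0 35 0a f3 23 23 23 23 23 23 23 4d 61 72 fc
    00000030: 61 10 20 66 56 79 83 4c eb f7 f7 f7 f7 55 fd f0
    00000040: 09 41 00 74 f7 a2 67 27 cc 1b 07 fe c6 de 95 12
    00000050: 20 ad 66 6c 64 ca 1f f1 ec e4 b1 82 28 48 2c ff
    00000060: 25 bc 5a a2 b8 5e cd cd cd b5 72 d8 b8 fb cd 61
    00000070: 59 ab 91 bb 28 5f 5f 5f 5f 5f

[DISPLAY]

──────┃00000020  41 c0 35 0a┃                     
0     ┃00000030  61 10 20 66┃                     
      ┃00000040  09 41 00 74┃                     
      ┃00000050  20 ad 66 6c┃                     
2     ┃00000060  25 bc 5a a2┃                     
      ┃00000070  59 ab 91 bb┃                     
      ┃                     ┃                     
      ┗━━━━━━━━━━━━━━━━━━━━━┛                     
━━━━━━━━━━━┛                                      
                                                  
                                                  
                                                  
                                                  
                                                  
                                                  


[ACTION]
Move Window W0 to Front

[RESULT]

───────────┨020  41 c0 35 0a┃                     
0          ┃030  61 10 20 66┃                     
           ┃040  09 41 00 74┃                     
           ┃050  20 ad 66 6c┃                     
2          ┃060  25 bc 5a a2┃                     
           ┃070  59 ab 91 bb┃                     
           ┃                ┃                     
           ┃━━━━━━━━━━━━━━━━┛                     
━━━━━━━━━━━┛                                      
                                                  
                                                  
                                                  
                                                  
                                                  
                                                  


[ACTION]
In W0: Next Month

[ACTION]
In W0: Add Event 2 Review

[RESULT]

───────────┨020  41 c0 35 0a┃                     
0          ┃030  61 10 20 66┃                     
           ┃040  09 41 00 74┃                     
           ┃050  20 ad 66 6c┃                     
           ┃060  25 bc 5a a2┃                     
           ┃070  59 ab 91 bb┃                     
           ┃                ┃                     
           ┃━━━━━━━━━━━━━━━━┛                     
━━━━━━━━━━━┛                                      
                                                  
                                                  
                                                  
                                                  
                                                  
                                                  


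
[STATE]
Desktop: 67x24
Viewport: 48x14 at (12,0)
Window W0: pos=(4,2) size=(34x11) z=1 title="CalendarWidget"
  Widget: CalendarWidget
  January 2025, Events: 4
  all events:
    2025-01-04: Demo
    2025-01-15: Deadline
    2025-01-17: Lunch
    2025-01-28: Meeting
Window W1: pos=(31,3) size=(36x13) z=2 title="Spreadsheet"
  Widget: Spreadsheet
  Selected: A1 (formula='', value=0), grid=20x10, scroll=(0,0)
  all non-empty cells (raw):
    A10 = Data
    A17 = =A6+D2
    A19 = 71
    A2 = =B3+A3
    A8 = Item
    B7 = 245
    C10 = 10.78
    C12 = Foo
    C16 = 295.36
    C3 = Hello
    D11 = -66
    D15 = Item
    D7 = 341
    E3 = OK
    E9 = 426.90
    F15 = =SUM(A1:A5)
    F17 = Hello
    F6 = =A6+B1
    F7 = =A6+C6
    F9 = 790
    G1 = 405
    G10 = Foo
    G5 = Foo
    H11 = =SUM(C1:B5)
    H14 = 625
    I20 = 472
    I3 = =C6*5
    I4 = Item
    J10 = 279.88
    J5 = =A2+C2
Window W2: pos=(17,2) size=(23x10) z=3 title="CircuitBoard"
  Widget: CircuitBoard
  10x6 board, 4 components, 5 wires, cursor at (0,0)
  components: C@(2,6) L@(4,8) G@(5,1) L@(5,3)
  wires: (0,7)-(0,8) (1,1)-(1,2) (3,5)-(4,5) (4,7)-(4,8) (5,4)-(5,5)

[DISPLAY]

                                                
                                                
━━━━━┏━━━━━━━━━━━━━━━━━━━━━┓                    
arWid┃ CircuitBoard        ┃━━━━━━━━━━━━━━━━━━━━
─────┠─────────────────────┨heet                
   Ja┃   0 1 2 3 4 5 6 7 8 ┃────────────────────
e Th ┃0  [.]               ┃                    
1  2 ┃                     ┃       B       C    
8  9 ┃1       · ─ ·        ┃--------------------
5* 16┃                     ┃ [0]       0       0
2 23 ┃2                    ┃   0       0       0
29 30┗━━━━━━━━━━━━━━━━━━━━━┛   0       0Hello   
━━━━━━━━━━━━━━━━━━━┃  4        0       0       0
                   ┃  5        0       0       0


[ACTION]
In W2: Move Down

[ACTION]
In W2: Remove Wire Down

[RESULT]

                                                
                                                
━━━━━┏━━━━━━━━━━━━━━━━━━━━━┓                    
arWid┃ CircuitBoard        ┃━━━━━━━━━━━━━━━━━━━━
─────┠─────────────────────┨heet                
   Ja┃   0 1 2 3 4 5 6 7 8 ┃────────────────────
e Th ┃0                    ┃                    
1  2 ┃                     ┃       B       C    
8  9 ┃1  [.]  · ─ ·        ┃--------------------
5* 16┃                     ┃ [0]       0       0
2 23 ┃2                    ┃   0       0       0
29 30┗━━━━━━━━━━━━━━━━━━━━━┛   0       0Hello   
━━━━━━━━━━━━━━━━━━━┃  4        0       0       0
                   ┃  5        0       0       0


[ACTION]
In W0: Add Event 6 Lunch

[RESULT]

                                                
                                                
━━━━━┏━━━━━━━━━━━━━━━━━━━━━┓                    
arWid┃ CircuitBoard        ┃━━━━━━━━━━━━━━━━━━━━
─────┠─────────────────────┨heet                
   Ja┃   0 1 2 3 4 5 6 7 8 ┃────────────────────
e Th ┃0                    ┃                    
1  2 ┃                     ┃       B       C    
 8  9┃1  [.]  · ─ ·        ┃--------------------
5* 16┃                     ┃ [0]       0       0
2 23 ┃2                    ┃   0       0       0
29 30┗━━━━━━━━━━━━━━━━━━━━━┛   0       0Hello   
━━━━━━━━━━━━━━━━━━━┃  4        0       0       0
                   ┃  5        0       0       0
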